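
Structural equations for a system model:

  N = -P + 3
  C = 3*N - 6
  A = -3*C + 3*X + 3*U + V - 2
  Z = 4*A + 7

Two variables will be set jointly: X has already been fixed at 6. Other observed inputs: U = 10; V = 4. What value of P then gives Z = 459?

P = 8

With X held at 6:
Substituting into the C equation gives C = -3*P + 3.
This gives A = 9*P + 41.
Substituting into the Z equation gives Z = 36*P + 171.
Solve 36*P + 171 = 459: P = (459 - 171) / 36 = 8.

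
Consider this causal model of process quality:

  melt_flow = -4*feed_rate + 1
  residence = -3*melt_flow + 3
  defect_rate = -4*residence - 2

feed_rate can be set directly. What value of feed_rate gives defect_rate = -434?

feed_rate = 9

Substituting into the residence equation gives residence = 12*feed_rate.
defect_rate becomes -48*feed_rate - 2.
Solve -48*feed_rate - 2 = -434: feed_rate = (-434 + 2) / -48 = 9.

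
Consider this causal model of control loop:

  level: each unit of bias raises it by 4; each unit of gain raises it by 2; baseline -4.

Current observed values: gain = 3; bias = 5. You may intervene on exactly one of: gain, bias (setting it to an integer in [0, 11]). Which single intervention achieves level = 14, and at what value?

set bias = 3

Intervening on gain: level = 2*gain + 16. Reaching 14 requires gain = -1, outside [0, 11].
Intervening on bias: with other inputs at their observed values, level = 4*bias + 2. Solving for 14 gives bias = 3, within [0, 11].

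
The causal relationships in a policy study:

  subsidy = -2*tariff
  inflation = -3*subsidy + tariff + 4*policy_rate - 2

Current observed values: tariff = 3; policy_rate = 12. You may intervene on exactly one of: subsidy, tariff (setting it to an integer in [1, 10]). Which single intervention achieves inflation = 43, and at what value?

Intervening on subsidy: with other inputs at their observed values, inflation = -3*subsidy + 49. Solving for 43 gives subsidy = 2, within [1, 10].
Intervening on tariff: inflation = 7*tariff + 46. Reaching 43 requires tariff = -3/7, not an integer.

set subsidy = 2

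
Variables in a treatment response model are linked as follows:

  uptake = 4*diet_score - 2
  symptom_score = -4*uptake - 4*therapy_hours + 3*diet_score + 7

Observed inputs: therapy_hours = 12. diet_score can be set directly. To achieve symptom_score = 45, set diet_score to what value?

Substituting into the symptom_score equation gives symptom_score = -13*diet_score - 33.
Solve -13*diet_score - 33 = 45: diet_score = (45 + 33) / -13 = -6.

diet_score = -6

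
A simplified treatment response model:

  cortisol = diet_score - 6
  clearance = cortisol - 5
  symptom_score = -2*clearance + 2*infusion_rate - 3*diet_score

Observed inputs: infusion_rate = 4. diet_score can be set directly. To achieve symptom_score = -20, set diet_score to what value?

diet_score = 10

Substituting into the clearance equation gives clearance = diet_score - 11.
symptom_score becomes -5*diet_score + 30.
Solve -5*diet_score + 30 = -20: diet_score = (-20 - 30) / -5 = 10.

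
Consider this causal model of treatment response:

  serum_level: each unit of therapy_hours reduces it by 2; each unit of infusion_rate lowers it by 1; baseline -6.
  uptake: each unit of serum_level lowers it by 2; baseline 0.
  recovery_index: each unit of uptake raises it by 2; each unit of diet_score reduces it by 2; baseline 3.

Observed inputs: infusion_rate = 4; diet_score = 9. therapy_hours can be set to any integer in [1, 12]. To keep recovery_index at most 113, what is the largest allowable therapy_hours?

therapy_hours = 11

Substituting into the serum_level equation gives serum_level = -2*therapy_hours - 10.
Substituting into the uptake equation gives uptake = 4*therapy_hours + 20.
recovery_index becomes 8*therapy_hours + 25.
Require 8*therapy_hours + 25 ≤ 113, so therapy_hours ≤ 11.
The largest integer in [1, 12] satisfying this is 11.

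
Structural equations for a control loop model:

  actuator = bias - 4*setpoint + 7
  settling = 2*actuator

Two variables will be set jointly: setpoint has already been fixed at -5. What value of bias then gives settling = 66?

With setpoint held at -5:
Substituting into the actuator equation gives actuator = bias + 27.
Substituting into the settling equation gives settling = 2*bias + 54.
Solve 2*bias + 54 = 66: bias = (66 - 54) / 2 = 6.

bias = 6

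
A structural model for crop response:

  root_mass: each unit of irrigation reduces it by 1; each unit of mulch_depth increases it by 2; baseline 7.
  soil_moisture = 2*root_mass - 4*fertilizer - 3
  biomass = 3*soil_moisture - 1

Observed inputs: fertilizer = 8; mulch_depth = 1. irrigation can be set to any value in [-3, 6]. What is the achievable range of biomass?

Substituting into the root_mass equation gives root_mass = -irrigation + 9.
soil_moisture becomes -2*irrigation - 17.
Substituting into the biomass equation gives biomass = -6*irrigation - 52.
Linear in irrigation, so extremes are at the endpoints: irrigation = -3 gives biomass = -34; irrigation = 6 gives biomass = -88.

-88 to -34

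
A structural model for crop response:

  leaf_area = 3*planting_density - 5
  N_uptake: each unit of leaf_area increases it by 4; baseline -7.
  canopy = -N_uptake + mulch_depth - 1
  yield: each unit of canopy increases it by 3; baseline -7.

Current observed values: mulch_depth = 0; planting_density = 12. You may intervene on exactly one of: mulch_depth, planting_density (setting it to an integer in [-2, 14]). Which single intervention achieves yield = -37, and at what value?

Intervening on mulch_depth: yield = 3*mulch_depth - 361. Reaching -37 requires mulch_depth = 108, outside [-2, 14].
Intervening on planting_density: with other inputs at their observed values, yield = -36*planting_density + 71. Solving for -37 gives planting_density = 3, within [-2, 14].

set planting_density = 3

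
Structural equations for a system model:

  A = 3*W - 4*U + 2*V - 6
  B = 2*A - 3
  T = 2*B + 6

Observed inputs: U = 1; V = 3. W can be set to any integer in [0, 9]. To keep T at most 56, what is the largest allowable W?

Substituting into the A equation gives A = 3*W - 4.
Substituting into the B equation gives B = 6*W - 11.
Substituting into the T equation gives T = 12*W - 16.
Require 12*W - 16 ≤ 56, so W ≤ 6.
The largest integer in [0, 9] satisfying this is 6.

W = 6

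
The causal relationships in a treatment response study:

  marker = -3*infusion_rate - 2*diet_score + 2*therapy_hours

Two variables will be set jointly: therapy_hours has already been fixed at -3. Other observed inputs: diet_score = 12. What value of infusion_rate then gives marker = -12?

With therapy_hours held at -3:
Substituting into the marker equation gives marker = -3*infusion_rate - 30.
Solve -3*infusion_rate - 30 = -12: infusion_rate = (-12 + 30) / -3 = -6.

infusion_rate = -6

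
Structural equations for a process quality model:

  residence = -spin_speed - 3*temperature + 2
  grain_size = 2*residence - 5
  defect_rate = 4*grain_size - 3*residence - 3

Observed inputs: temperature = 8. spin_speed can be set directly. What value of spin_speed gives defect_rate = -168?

spin_speed = 7

Substituting into the residence equation gives residence = -spin_speed - 22.
So grain_size = -2*spin_speed - 49.
Substituting into the defect_rate equation gives defect_rate = -5*spin_speed - 133.
Solve -5*spin_speed - 133 = -168: spin_speed = (-168 + 133) / -5 = 7.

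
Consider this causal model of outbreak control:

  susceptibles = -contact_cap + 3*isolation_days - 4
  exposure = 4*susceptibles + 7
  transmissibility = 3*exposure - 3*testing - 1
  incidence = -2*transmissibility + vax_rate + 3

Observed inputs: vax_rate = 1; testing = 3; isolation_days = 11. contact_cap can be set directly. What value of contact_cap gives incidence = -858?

contact_cap = -6

Substituting into the susceptibles equation gives susceptibles = -contact_cap + 29.
exposure becomes -4*contact_cap + 123.
Substituting into the transmissibility equation gives transmissibility = -12*contact_cap + 359.
Substituting into the incidence equation gives incidence = 24*contact_cap - 714.
Solve 24*contact_cap - 714 = -858: contact_cap = (-858 + 714) / 24 = -6.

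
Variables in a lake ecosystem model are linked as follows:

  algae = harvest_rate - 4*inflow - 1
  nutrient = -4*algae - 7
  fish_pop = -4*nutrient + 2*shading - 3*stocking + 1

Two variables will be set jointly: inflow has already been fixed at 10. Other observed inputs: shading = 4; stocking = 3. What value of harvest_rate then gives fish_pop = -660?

harvest_rate = -2

With inflow held at 10:
Substituting into the algae equation gives algae = harvest_rate - 41.
This gives nutrient = -4*harvest_rate + 157.
fish_pop becomes 16*harvest_rate - 628.
Solve 16*harvest_rate - 628 = -660: harvest_rate = (-660 + 628) / 16 = -2.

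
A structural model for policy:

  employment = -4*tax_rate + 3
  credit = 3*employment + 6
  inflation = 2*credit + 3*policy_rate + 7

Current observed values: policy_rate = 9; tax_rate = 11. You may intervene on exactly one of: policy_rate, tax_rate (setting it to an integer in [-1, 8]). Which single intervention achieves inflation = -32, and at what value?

set tax_rate = 4

Intervening on policy_rate: inflation = 3*policy_rate - 227. Reaching -32 requires policy_rate = 65, outside [-1, 8].
Intervening on tax_rate: with other inputs at their observed values, inflation = -24*tax_rate + 64. Solving for -32 gives tax_rate = 4, within [-1, 8].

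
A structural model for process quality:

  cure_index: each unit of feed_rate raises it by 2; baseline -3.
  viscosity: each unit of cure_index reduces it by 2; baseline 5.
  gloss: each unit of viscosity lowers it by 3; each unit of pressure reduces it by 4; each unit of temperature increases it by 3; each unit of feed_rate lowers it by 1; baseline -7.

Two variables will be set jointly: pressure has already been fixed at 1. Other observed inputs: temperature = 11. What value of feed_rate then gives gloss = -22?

feed_rate = -1

With pressure held at 1:
Substituting into the viscosity equation gives viscosity = -4*feed_rate + 11.
So gloss = 11*feed_rate - 11.
Solve 11*feed_rate - 11 = -22: feed_rate = (-22 + 11) / 11 = -1.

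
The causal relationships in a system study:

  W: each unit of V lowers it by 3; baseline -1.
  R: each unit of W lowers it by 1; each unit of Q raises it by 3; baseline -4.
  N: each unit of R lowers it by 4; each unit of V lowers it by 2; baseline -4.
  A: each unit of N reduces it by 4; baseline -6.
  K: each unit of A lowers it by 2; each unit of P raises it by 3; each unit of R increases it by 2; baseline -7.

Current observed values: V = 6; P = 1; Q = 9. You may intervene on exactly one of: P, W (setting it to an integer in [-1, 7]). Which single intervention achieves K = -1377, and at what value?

set P = 2

Intervening on P: with other inputs at their observed values, K = 3*P - 1383. Solving for -1377 gives P = 2, within [-1, 7].
Intervening on W: K = 30*W - 810. Reaching -1377 requires W = -189/10, not an integer.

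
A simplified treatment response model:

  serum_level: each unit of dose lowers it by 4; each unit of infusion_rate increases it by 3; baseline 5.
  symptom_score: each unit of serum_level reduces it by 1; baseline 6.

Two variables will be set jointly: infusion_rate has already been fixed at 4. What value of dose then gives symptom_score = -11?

With infusion_rate held at 4:
Substituting into the serum_level equation gives serum_level = -4*dose + 17.
Substituting into the symptom_score equation gives symptom_score = 4*dose - 11.
Solve 4*dose - 11 = -11: dose = (-11 + 11) / 4 = 0.

dose = 0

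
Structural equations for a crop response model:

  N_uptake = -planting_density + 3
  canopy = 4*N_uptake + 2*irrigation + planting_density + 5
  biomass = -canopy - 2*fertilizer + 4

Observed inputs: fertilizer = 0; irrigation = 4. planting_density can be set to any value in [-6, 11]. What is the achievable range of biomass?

-39 to 12

Substituting into the canopy equation gives canopy = -3*planting_density + 25.
biomass becomes 3*planting_density - 21.
Linear in planting_density, so extremes are at the endpoints: planting_density = -6 gives biomass = -39; planting_density = 11 gives biomass = 12.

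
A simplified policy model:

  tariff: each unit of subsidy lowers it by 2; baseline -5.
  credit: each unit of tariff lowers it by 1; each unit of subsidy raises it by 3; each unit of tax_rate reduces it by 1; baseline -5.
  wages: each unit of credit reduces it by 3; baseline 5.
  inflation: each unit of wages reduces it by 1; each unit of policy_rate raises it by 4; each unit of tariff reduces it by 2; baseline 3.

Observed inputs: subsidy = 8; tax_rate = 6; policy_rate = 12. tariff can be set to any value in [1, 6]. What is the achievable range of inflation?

55 to 80

Intervening on tariff fixes its value directly, overriding its dependence on subsidy.
Substituting into the credit equation gives credit = -tariff + 13.
Substituting into the wages equation gives wages = 3*tariff - 34.
Substituting into the inflation equation gives inflation = -5*tariff + 85.
Linear in tariff, so extremes are at the endpoints: tariff = 1 gives inflation = 80; tariff = 6 gives inflation = 55.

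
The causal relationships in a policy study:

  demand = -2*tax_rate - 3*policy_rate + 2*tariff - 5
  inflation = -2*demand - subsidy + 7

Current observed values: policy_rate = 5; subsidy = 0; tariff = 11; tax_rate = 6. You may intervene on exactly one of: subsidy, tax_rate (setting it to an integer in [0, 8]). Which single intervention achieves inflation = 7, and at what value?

set tax_rate = 1

Intervening on subsidy: inflation = -subsidy + 27. Reaching 7 requires subsidy = 20, outside [0, 8].
Intervening on tax_rate: with other inputs at their observed values, inflation = 4*tax_rate + 3. Solving for 7 gives tax_rate = 1, within [0, 8].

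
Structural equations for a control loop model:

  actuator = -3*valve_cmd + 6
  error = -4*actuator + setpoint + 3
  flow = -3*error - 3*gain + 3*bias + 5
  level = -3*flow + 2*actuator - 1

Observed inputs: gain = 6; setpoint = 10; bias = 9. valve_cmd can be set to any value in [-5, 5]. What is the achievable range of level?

Substituting into the error equation gives error = 12*valve_cmd - 11.
Substituting into the flow equation gives flow = -36*valve_cmd + 47.
level becomes 102*valve_cmd - 130.
Linear in valve_cmd, so extremes are at the endpoints: valve_cmd = -5 gives level = -640; valve_cmd = 5 gives level = 380.

-640 to 380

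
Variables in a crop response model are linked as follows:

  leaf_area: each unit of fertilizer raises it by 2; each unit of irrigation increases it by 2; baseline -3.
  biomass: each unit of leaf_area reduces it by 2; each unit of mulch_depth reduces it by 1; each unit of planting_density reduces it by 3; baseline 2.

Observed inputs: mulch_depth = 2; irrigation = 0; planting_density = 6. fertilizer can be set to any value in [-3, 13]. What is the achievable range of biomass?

Substituting into the leaf_area equation gives leaf_area = 2*fertilizer - 3.
So biomass = -4*fertilizer - 12.
Linear in fertilizer, so extremes are at the endpoints: fertilizer = -3 gives biomass = 0; fertilizer = 13 gives biomass = -64.

-64 to 0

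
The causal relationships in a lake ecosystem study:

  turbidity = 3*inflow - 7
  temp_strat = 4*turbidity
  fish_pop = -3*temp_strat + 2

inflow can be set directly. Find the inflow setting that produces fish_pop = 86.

Substituting into the temp_strat equation gives temp_strat = 12*inflow - 28.
Substituting into the fish_pop equation gives fish_pop = -36*inflow + 86.
Solve -36*inflow + 86 = 86: inflow = (86 - 86) / -36 = 0.

inflow = 0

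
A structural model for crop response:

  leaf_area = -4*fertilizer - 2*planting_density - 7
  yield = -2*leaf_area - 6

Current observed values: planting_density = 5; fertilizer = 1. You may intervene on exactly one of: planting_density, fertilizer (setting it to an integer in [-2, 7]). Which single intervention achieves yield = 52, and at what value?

set fertilizer = 3

Intervening on planting_density: yield = 4*planting_density + 16. Reaching 52 requires planting_density = 9, outside [-2, 7].
Intervening on fertilizer: with other inputs at their observed values, yield = 8*fertilizer + 28. Solving for 52 gives fertilizer = 3, within [-2, 7].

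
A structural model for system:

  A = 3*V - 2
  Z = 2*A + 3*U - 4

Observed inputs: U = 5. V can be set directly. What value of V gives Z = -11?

Substituting into the Z equation gives Z = 6*V + 7.
Solve 6*V + 7 = -11: V = (-11 - 7) / 6 = -3.

V = -3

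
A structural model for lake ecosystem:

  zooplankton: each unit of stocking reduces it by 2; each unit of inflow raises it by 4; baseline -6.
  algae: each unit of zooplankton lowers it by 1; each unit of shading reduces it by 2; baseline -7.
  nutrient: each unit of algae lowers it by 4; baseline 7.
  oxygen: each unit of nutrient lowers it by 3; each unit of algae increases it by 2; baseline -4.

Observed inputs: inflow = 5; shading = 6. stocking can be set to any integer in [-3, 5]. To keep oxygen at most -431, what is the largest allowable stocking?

stocking = 2

Substituting into the zooplankton equation gives zooplankton = -2*stocking + 14.
Substituting into the algae equation gives algae = 2*stocking - 33.
Substituting into the nutrient equation gives nutrient = -8*stocking + 139.
oxygen becomes 28*stocking - 487.
Require 28*stocking - 487 ≤ -431, so stocking ≤ 2.
The largest integer in [-3, 5] satisfying this is 2.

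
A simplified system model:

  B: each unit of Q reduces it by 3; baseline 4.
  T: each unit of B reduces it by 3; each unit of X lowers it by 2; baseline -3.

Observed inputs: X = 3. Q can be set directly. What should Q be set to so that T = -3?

Q = 2

Substituting into the T equation gives T = 9*Q - 21.
Solve 9*Q - 21 = -3: Q = (-3 + 21) / 9 = 2.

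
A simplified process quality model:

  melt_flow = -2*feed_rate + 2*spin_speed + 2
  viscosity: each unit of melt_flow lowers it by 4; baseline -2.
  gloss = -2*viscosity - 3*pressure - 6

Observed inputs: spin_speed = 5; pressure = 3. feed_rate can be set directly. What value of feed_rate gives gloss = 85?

feed_rate = 0

Substituting into the melt_flow equation gives melt_flow = -2*feed_rate + 12.
viscosity becomes 8*feed_rate - 50.
Substituting into the gloss equation gives gloss = -16*feed_rate + 85.
Solve -16*feed_rate + 85 = 85: feed_rate = (85 - 85) / -16 = 0.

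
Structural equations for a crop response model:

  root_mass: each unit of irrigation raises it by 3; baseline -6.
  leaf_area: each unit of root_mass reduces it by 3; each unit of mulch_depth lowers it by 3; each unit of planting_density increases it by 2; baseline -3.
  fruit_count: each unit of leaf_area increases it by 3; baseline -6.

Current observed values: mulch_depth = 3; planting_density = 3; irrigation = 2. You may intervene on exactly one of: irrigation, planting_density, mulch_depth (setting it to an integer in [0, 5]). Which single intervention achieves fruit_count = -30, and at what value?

Intervening on irrigation: fruit_count = -27*irrigation + 30. Reaching -30 requires irrigation = 20/9, not an integer.
Intervening on planting_density: with other inputs at their observed values, fruit_count = 6*planting_density - 42. Solving for -30 gives planting_density = 2, within [0, 5].
Intervening on mulch_depth: fruit_count = -9*mulch_depth + 3. Reaching -30 requires mulch_depth = 11/3, not an integer.

set planting_density = 2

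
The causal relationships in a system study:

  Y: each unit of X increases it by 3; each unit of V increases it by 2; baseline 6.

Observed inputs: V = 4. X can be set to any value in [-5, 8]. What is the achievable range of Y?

Substituting into the Y equation gives Y = 3*X + 14.
Linear in X, so extremes are at the endpoints: X = -5 gives Y = -1; X = 8 gives Y = 38.

-1 to 38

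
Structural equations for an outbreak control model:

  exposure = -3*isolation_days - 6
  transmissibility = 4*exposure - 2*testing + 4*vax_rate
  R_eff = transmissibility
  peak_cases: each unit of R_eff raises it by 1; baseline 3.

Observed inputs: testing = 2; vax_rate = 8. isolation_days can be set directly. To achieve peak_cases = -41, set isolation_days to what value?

isolation_days = 4

Substituting into the transmissibility equation gives transmissibility = -12*isolation_days + 4.
This gives R_eff = -12*isolation_days + 4.
So peak_cases = -12*isolation_days + 7.
Solve -12*isolation_days + 7 = -41: isolation_days = (-41 - 7) / -12 = 4.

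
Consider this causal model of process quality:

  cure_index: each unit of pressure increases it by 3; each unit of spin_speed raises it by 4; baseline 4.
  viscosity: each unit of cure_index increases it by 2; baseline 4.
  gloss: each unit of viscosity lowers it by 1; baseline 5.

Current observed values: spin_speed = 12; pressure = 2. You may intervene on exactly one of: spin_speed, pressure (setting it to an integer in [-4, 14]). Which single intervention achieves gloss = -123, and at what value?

set spin_speed = 13

Intervening on spin_speed: with other inputs at their observed values, gloss = -8*spin_speed - 19. Solving for -123 gives spin_speed = 13, within [-4, 14].
Intervening on pressure: gloss = -6*pressure - 103. Reaching -123 requires pressure = 10/3, not an integer.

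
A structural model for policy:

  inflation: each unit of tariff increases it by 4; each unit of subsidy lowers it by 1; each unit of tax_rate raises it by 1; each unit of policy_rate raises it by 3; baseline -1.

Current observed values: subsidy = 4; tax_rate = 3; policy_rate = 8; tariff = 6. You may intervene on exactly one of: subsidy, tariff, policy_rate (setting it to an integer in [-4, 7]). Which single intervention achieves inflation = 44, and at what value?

set subsidy = 6

Intervening on subsidy: with other inputs at their observed values, inflation = -subsidy + 50. Solving for 44 gives subsidy = 6, within [-4, 7].
Intervening on tariff: inflation = 4*tariff + 22. Reaching 44 requires tariff = 11/2, not an integer.
Intervening on policy_rate: inflation = 3*policy_rate + 22. Reaching 44 requires policy_rate = 22/3, not an integer.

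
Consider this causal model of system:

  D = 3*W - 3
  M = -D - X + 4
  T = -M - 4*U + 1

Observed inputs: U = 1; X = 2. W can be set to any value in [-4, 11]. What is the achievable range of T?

Substituting into the M equation gives M = -3*W + 5.
Substituting into the T equation gives T = 3*W - 8.
Linear in W, so extremes are at the endpoints: W = -4 gives T = -20; W = 11 gives T = 25.

-20 to 25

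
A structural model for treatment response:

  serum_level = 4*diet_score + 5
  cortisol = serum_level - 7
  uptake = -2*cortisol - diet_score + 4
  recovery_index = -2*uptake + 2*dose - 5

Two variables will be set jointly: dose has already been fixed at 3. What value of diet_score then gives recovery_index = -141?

With dose held at 3:
Substituting into the cortisol equation gives cortisol = 4*diet_score - 2.
Substituting into the uptake equation gives uptake = -9*diet_score + 8.
So recovery_index = 18*diet_score - 15.
Solve 18*diet_score - 15 = -141: diet_score = (-141 + 15) / 18 = -7.

diet_score = -7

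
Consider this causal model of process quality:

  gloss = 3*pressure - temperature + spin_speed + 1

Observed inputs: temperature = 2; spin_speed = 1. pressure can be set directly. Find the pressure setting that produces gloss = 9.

pressure = 3

Substituting into the gloss equation gives gloss = 3*pressure.
Solve 3*pressure = 9: pressure = 9 / 3 = 3.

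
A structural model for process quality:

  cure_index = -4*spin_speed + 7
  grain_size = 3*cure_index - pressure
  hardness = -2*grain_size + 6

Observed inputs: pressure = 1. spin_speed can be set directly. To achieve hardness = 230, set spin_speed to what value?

spin_speed = 11

Substituting into the grain_size equation gives grain_size = -12*spin_speed + 20.
So hardness = 24*spin_speed - 34.
Solve 24*spin_speed - 34 = 230: spin_speed = (230 + 34) / 24 = 11.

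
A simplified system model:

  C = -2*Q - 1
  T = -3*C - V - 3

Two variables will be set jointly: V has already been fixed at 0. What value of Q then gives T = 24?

With V held at 0:
Substituting into the T equation gives T = 6*Q.
Solve 6*Q = 24: Q = 24 / 6 = 4.

Q = 4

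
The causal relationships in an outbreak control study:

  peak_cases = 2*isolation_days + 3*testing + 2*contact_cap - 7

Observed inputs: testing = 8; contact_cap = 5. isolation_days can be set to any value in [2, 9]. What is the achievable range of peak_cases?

31 to 45

Substituting into the peak_cases equation gives peak_cases = 2*isolation_days + 27.
Linear in isolation_days, so extremes are at the endpoints: isolation_days = 2 gives peak_cases = 31; isolation_days = 9 gives peak_cases = 45.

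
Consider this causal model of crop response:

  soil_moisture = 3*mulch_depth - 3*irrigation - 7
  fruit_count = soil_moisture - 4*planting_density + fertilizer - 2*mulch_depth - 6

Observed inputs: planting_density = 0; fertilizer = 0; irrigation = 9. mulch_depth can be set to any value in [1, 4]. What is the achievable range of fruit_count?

-39 to -36

Substituting into the soil_moisture equation gives soil_moisture = 3*mulch_depth - 34.
Substituting into the fruit_count equation gives fruit_count = mulch_depth - 40.
Linear in mulch_depth, so extremes are at the endpoints: mulch_depth = 1 gives fruit_count = -39; mulch_depth = 4 gives fruit_count = -36.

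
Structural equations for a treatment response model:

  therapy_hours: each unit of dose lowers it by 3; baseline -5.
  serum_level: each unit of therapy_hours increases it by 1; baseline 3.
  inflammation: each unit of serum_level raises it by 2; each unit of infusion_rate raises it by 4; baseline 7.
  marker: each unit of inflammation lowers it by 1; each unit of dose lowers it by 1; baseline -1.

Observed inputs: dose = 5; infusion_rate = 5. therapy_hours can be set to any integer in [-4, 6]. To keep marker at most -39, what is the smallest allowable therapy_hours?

therapy_hours = 0

Intervening on therapy_hours fixes its value directly, overriding its dependence on dose.
Substituting into the inflammation equation gives inflammation = 2*therapy_hours + 33.
marker becomes -2*therapy_hours - 39.
Require -2*therapy_hours - 39 ≤ -39, so therapy_hours ≥ 0.
The smallest integer in [-4, 6] satisfying this is 0.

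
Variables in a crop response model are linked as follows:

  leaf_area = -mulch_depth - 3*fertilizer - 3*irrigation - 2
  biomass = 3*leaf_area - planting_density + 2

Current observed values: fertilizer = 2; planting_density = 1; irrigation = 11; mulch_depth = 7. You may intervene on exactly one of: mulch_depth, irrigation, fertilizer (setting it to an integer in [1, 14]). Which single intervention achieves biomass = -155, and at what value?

set mulch_depth = 11

Intervening on mulch_depth: with other inputs at their observed values, biomass = -3*mulch_depth - 122. Solving for -155 gives mulch_depth = 11, within [1, 14].
Intervening on irrigation: biomass = -9*irrigation - 44. Reaching -155 requires irrigation = 37/3, not an integer.
Intervening on fertilizer: biomass = -9*fertilizer - 125. Reaching -155 requires fertilizer = 10/3, not an integer.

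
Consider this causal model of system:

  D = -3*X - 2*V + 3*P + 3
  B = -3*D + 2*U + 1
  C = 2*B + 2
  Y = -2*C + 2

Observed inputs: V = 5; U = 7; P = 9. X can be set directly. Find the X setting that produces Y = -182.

X = 10

Substituting into the D equation gives D = -3*X + 20.
Substituting into the B equation gives B = 9*X - 45.
Substituting into the C equation gives C = 18*X - 88.
Y becomes -36*X + 178.
Solve -36*X + 178 = -182: X = (-182 - 178) / -36 = 10.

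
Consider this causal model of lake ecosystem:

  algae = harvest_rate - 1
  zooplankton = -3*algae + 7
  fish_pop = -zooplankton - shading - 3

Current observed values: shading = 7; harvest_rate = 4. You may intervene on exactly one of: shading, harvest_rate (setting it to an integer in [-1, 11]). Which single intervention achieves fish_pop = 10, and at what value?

Intervening on shading: fish_pop = -shading - 1. Reaching 10 requires shading = -11, outside [-1, 11].
Intervening on harvest_rate: with other inputs at their observed values, fish_pop = 3*harvest_rate - 20. Solving for 10 gives harvest_rate = 10, within [-1, 11].

set harvest_rate = 10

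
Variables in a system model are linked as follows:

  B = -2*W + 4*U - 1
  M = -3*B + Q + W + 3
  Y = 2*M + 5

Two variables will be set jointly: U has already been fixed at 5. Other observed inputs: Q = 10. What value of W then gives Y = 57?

W = 10

With U held at 5:
Substituting into the B equation gives B = -2*W + 19.
Substituting into the M equation gives M = 7*W - 44.
Substituting into the Y equation gives Y = 14*W - 83.
Solve 14*W - 83 = 57: W = (57 + 83) / 14 = 10.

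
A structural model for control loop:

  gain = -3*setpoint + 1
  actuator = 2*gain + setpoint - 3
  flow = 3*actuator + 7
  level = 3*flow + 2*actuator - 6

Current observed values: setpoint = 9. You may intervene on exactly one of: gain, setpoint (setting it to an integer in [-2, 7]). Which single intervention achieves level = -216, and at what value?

set setpoint = 4

Intervening on gain: level = 22*gain + 81. Reaching -216 requires gain = -27/2, not an integer.
Intervening on setpoint: with other inputs at their observed values, level = -55*setpoint + 4. Solving for -216 gives setpoint = 4, within [-2, 7].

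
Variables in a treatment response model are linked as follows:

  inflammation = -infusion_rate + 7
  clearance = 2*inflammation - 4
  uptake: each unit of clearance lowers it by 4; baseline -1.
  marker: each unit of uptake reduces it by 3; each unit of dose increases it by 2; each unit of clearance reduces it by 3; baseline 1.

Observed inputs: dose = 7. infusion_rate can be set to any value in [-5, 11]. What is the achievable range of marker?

Substituting into the clearance equation gives clearance = -2*infusion_rate + 10.
This gives uptake = 8*infusion_rate - 41.
Substituting into the marker equation gives marker = -18*infusion_rate + 108.
Linear in infusion_rate, so extremes are at the endpoints: infusion_rate = -5 gives marker = 198; infusion_rate = 11 gives marker = -90.

-90 to 198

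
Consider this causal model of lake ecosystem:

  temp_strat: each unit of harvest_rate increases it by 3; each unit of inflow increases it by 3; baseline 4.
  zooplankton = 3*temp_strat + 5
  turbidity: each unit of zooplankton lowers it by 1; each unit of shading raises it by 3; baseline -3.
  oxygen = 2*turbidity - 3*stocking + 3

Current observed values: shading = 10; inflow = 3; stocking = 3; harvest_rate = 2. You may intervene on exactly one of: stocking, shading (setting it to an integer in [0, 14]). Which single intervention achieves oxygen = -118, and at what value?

set shading = 3

Intervening on stocking: oxygen = -3*stocking - 67. Reaching -118 requires stocking = 17, outside [0, 14].
Intervening on shading: with other inputs at their observed values, oxygen = 6*shading - 136. Solving for -118 gives shading = 3, within [0, 14].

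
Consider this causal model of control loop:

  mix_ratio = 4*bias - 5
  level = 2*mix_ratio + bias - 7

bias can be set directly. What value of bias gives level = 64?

bias = 9

Substituting into the level equation gives level = 9*bias - 17.
Solve 9*bias - 17 = 64: bias = (64 + 17) / 9 = 9.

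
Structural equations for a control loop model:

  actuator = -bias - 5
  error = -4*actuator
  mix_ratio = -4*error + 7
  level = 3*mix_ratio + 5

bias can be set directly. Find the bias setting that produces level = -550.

Substituting into the error equation gives error = 4*bias + 20.
mix_ratio becomes -16*bias - 73.
So level = -48*bias - 214.
Solve -48*bias - 214 = -550: bias = (-550 + 214) / -48 = 7.

bias = 7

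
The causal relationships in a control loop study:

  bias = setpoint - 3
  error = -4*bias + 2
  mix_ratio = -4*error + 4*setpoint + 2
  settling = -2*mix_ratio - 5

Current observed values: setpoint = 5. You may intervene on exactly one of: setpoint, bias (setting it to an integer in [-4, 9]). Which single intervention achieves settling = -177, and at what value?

Intervening on setpoint: with other inputs at their observed values, settling = -40*setpoint + 103. Solving for -177 gives setpoint = 7, within [-4, 9].
Intervening on bias: settling = -32*bias - 33. Reaching -177 requires bias = 9/2, not an integer.

set setpoint = 7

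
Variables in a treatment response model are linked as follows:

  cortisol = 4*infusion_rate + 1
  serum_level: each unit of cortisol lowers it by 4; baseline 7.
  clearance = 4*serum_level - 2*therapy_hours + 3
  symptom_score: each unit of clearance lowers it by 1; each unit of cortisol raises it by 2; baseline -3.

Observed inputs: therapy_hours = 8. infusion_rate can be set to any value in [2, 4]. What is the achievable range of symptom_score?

Substituting into the serum_level equation gives serum_level = -16*infusion_rate + 3.
Substituting into the clearance equation gives clearance = -64*infusion_rate - 1.
Substituting into the symptom_score equation gives symptom_score = 72*infusion_rate.
Linear in infusion_rate, so extremes are at the endpoints: infusion_rate = 2 gives symptom_score = 144; infusion_rate = 4 gives symptom_score = 288.

144 to 288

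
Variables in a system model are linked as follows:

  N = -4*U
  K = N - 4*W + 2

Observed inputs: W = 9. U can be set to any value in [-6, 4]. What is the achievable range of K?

-50 to -10

Substituting into the K equation gives K = -4*U - 34.
Linear in U, so extremes are at the endpoints: U = -6 gives K = -10; U = 4 gives K = -50.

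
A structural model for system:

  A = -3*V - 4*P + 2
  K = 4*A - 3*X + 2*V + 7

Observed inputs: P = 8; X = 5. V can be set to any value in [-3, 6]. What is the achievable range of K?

Substituting into the A equation gives A = -3*V - 30.
So K = -10*V - 128.
Linear in V, so extremes are at the endpoints: V = -3 gives K = -98; V = 6 gives K = -188.

-188 to -98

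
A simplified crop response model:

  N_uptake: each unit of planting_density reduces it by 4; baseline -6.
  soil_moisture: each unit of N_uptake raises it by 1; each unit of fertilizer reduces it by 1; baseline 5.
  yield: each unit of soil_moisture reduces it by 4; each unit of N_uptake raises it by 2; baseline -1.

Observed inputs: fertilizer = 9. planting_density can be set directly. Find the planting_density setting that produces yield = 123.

Substituting into the soil_moisture equation gives soil_moisture = -4*planting_density - 10.
Substituting into the yield equation gives yield = 8*planting_density + 27.
Solve 8*planting_density + 27 = 123: planting_density = (123 - 27) / 8 = 12.

planting_density = 12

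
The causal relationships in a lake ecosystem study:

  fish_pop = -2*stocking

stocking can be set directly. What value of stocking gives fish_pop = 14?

stocking = -7

Solve -2*stocking = 14: stocking = 14 / -2 = -7.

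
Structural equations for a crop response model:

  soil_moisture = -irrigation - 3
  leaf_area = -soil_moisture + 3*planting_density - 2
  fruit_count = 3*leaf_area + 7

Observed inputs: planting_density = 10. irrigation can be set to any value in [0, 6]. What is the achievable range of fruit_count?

100 to 118

Substituting into the leaf_area equation gives leaf_area = irrigation + 31.
This gives fruit_count = 3*irrigation + 100.
Linear in irrigation, so extremes are at the endpoints: irrigation = 0 gives fruit_count = 100; irrigation = 6 gives fruit_count = 118.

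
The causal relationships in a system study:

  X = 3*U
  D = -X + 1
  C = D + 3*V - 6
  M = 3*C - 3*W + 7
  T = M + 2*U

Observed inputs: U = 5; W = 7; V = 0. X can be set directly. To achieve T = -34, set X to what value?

Intervening on X fixes its value directly, overriding its dependence on U.
Substituting into the C equation gives C = -X - 5.
M becomes -3*X - 29.
So T = -3*X - 19.
Solve -3*X - 19 = -34: X = (-34 + 19) / -3 = 5.

X = 5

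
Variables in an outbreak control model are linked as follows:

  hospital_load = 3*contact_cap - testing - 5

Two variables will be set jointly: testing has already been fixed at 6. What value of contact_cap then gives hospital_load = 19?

With testing held at 6:
Substituting into the hospital_load equation gives hospital_load = 3*contact_cap - 11.
Solve 3*contact_cap - 11 = 19: contact_cap = (19 + 11) / 3 = 10.

contact_cap = 10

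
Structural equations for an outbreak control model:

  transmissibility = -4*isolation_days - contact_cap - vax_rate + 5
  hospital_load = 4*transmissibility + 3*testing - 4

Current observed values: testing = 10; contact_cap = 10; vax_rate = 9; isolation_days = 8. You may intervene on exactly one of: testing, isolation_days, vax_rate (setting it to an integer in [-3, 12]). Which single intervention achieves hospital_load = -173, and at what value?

set testing = 5

Intervening on testing: with other inputs at their observed values, hospital_load = 3*testing - 188. Solving for -173 gives testing = 5, within [-3, 12].
Intervening on isolation_days: hospital_load = -16*isolation_days - 30. Reaching -173 requires isolation_days = 143/16, not an integer.
Intervening on vax_rate: hospital_load = -4*vax_rate - 122. Reaching -173 requires vax_rate = 51/4, not an integer.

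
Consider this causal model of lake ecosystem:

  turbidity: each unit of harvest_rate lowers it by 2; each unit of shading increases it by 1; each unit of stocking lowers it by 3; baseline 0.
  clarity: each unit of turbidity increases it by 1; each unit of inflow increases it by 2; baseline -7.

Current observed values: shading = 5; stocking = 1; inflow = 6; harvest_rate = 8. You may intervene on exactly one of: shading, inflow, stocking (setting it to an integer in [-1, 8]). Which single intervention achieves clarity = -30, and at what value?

Intervening on shading: clarity = shading - 14. Reaching -30 requires shading = -16, outside [-1, 8].
Intervening on inflow: clarity = 2*inflow - 21. Reaching -30 requires inflow = -9/2, not an integer.
Intervening on stocking: with other inputs at their observed values, clarity = -3*stocking - 6. Solving for -30 gives stocking = 8, within [-1, 8].

set stocking = 8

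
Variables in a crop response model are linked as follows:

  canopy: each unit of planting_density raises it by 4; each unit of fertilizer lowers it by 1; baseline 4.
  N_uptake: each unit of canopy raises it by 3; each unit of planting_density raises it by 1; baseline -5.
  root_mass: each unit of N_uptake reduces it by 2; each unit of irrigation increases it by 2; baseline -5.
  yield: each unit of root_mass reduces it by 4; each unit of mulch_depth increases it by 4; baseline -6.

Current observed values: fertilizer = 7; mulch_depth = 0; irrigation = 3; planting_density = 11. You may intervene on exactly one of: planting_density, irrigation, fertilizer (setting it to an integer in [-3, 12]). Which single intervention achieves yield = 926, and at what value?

set fertilizer = 11

Intervening on planting_density: yield = 104*planting_density - 122. Reaching 926 requires planting_density = 131/13, not an integer.
Intervening on irrigation: yield = -8*irrigation + 1046. Reaching 926 requires irrigation = 15, outside [-3, 12].
Intervening on fertilizer: with other inputs at their observed values, yield = -24*fertilizer + 1190. Solving for 926 gives fertilizer = 11, within [-3, 12].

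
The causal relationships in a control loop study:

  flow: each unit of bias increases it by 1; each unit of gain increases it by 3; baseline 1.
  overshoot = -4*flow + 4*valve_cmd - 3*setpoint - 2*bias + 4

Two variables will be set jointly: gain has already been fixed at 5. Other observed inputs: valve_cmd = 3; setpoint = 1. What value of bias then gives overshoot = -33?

bias = -3

With gain held at 5:
Substituting into the flow equation gives flow = bias + 16.
This gives overshoot = -6*bias - 51.
Solve -6*bias - 51 = -33: bias = (-33 + 51) / -6 = -3.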